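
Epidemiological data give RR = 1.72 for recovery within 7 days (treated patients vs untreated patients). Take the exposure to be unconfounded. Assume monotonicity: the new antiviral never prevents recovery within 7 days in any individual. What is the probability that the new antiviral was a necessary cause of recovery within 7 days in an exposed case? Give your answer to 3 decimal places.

Under exogeneity and monotonicity, PN = (RR − 1) / RR = 1 − 1/RR.
PN = (1.72 − 1) / 1.72 = 0.72 / 1.72 ≈ 0.4186

PN ≈ 0.419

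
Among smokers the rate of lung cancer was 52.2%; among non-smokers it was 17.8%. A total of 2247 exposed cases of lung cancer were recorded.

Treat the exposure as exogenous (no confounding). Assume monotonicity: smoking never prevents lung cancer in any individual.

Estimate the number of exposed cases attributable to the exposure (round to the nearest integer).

about 1481 cases

p₁ = 0.522, p₀ = 0.178.
PN = (p₁ − p₀)/p₁ = (0.522 − 0.178) / 0.522 ≈ 0.65900.
Attributable cases ≈ PN × (exposed cases) = 0.65900 × 2247 ≈ 1480.78.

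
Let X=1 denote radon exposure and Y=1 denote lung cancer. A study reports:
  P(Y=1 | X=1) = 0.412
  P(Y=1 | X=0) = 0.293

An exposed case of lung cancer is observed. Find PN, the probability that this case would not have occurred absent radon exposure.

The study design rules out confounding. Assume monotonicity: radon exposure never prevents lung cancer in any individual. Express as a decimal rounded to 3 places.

Let p₁ = 0.412, p₀ = 0.293.
Under exogeneity and monotonicity, PN = (p₁ − p₀) / p₁.
PN = (0.412 − 0.293) / 0.412 = 0.119 / 0.412 ≈ 0.2888

PN ≈ 0.289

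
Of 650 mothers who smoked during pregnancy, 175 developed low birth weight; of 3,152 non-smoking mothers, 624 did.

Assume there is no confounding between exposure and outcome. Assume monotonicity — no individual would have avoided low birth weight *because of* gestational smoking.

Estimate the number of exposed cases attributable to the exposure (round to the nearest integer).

about 46 cases

p₁ = P(outcome | exposed) = 175/650 = 0.26923
p₀ = P(outcome | unexposed) = 624/3152 = 0.19797
PN = (p₁ − p₀)/p₁ = (0.26923 − 0.19797) / 0.26923 ≈ 0.26468.
Attributable cases ≈ PN × (exposed cases) = 0.26468 × 175 ≈ 46.32.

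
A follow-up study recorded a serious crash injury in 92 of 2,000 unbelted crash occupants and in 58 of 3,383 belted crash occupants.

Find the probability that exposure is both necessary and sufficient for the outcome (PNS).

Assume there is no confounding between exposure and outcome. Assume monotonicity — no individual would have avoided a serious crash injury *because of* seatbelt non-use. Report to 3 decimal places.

PNS ≈ 0.029

p₁ = P(outcome | exposed) = 92/2000 = 0.046
p₀ = P(outcome | unexposed) = 58/3383 = 0.017145
Under exogeneity and monotonicity, PNS = p₁ − p₀.
PNS = 0.046 − 0.017145 = 0.028855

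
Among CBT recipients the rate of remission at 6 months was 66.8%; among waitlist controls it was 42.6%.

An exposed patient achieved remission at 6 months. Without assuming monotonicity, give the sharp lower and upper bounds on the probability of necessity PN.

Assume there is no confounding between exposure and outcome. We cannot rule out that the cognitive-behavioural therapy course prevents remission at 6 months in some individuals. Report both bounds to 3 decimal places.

0.362 ≤ PN ≤ 0.859

p₁ = 0.668, p₀ = 0.426.
Under exogeneity alone the bounds on PN are max{0,(p₁−p₀)/p₁} ≤ PN ≤ min{1,(1−p₀)/p₁}.
  lower = (p₁ − p₀)/p₁ = 0.242 / 0.668 ≈ 0.3623
  upper = min{1, (1 − p₀)/p₁} = 0.574 / 0.668 ≈ 0.8593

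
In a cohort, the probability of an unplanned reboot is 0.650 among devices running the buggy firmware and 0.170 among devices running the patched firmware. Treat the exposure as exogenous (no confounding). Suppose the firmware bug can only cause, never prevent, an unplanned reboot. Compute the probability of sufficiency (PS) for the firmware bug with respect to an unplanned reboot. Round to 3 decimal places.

Let p₁ = 0.65, p₀ = 0.17.
Under exogeneity and monotonicity, PS = (p₁ − p₀) / (1 − p₀).
PS = (0.65 − 0.17) / (1 − 0.17) = 0.48 / 0.83 ≈ 0.5783

PS ≈ 0.578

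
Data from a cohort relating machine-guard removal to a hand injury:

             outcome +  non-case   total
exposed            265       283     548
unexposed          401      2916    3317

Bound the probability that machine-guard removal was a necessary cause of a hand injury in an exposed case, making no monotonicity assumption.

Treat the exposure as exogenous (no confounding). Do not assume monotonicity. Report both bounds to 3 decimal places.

p₁ = P(outcome | exposed) = 265/548 = 0.48358
p₀ = P(outcome | unexposed) = 401/3317 = 0.12089
Under exogeneity alone the bounds on PN are max{0,(p₁−p₀)/p₁} ≤ PN ≤ min{1,(1−p₀)/p₁}.
  lower = (p₁ − p₀)/p₁ = 0.36268 / 0.48358 ≈ 0.7500
  upper = min{1, (1 − p₀)/p₁} = 0.87911 / 0.48358 ≈ 1.8179 → capped at 1

0.750 ≤ PN ≤ 1.000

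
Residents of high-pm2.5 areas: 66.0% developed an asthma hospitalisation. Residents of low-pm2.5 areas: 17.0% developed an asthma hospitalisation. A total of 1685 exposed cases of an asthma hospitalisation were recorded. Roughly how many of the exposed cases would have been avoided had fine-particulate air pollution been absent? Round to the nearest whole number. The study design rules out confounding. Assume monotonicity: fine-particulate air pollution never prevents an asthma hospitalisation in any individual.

about 1251 cases

p₁ = 0.66, p₀ = 0.17.
PN = (p₁ − p₀)/p₁ = (0.66 − 0.17) / 0.66 ≈ 0.74242.
Attributable cases ≈ PN × (exposed cases) = 0.74242 × 1685 ≈ 1250.98.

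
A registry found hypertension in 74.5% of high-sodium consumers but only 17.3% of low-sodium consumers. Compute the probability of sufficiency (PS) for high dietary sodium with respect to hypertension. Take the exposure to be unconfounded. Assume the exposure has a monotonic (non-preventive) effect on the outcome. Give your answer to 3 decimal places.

PS ≈ 0.692

p₁ = 0.745, p₀ = 0.173.
Under exogeneity and monotonicity, PS = (p₁ − p₀) / (1 − p₀).
PS = (0.745 − 0.173) / (1 − 0.173) = 0.572 / 0.827 ≈ 0.6917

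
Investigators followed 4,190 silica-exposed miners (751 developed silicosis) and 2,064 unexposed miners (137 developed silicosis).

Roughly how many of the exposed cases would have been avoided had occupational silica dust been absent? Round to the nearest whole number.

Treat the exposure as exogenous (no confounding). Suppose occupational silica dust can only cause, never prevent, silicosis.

about 473 cases

p₁ = P(outcome | exposed) = 751/4190 = 0.17924
p₀ = P(outcome | unexposed) = 137/2064 = 0.066376
PN = (p₁ − p₀)/p₁ = (0.17924 − 0.066376) / 0.17924 ≈ 0.62967.
Attributable cases ≈ PN × (exposed cases) = 0.62967 × 751 ≈ 472.88.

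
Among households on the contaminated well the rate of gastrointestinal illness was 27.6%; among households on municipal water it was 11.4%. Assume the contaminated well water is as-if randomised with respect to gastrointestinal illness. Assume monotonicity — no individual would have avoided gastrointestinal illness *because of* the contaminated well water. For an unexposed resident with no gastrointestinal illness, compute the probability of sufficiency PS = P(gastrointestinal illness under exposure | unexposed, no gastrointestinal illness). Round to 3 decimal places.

p₁ = 0.276, p₀ = 0.114.
Under exogeneity and monotonicity, PS = (p₁ − p₀) / (1 − p₀).
PS = (0.276 − 0.114) / (1 − 0.114) = 0.162 / 0.886 ≈ 0.1828

PS ≈ 0.183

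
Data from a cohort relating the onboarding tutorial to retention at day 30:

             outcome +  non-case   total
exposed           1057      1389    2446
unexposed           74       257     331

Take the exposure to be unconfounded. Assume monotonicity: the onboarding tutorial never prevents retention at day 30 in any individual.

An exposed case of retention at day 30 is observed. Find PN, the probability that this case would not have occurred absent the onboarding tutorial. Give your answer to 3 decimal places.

PN ≈ 0.483

p₁ = P(outcome | exposed) = 1057/2446 = 0.43213
p₀ = P(outcome | unexposed) = 74/331 = 0.22356
Under exogeneity and monotonicity, PN = (p₁ − p₀)/p₁.
PN = (0.43213 − 0.22356) / 0.43213 ≈ 0.4826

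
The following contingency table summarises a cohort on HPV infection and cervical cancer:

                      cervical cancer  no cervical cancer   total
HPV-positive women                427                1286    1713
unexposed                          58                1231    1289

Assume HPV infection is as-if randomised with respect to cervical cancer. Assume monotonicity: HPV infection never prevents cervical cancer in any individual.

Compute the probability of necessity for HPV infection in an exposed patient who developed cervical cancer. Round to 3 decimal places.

p₁ = P(outcome | exposed) = 427/1713 = 0.24927
p₀ = P(outcome | unexposed) = 58/1289 = 0.044996
Under exogeneity and monotonicity, PN = (p₁ − p₀) / p₁.
PN = (0.24927 − 0.044996) / 0.24927 = 0.20427 / 0.24927 ≈ 0.8195

PN ≈ 0.819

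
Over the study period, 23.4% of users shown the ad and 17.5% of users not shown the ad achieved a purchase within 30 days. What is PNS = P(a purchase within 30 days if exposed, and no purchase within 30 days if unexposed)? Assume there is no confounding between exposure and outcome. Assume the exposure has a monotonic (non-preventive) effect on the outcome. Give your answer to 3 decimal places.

p₁ = 0.234, p₀ = 0.175.
Under exogeneity and monotonicity, PNS = p₁ − p₀.
PNS = 0.234 − 0.175 = 0.059

PNS ≈ 0.059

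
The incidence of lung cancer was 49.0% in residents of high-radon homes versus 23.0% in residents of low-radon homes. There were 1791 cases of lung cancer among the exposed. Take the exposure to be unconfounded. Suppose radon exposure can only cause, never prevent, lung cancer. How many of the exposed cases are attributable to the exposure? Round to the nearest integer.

p₁ = 0.49, p₀ = 0.23.
PN = (p₁ − p₀)/p₁ = (0.49 − 0.23) / 0.49 ≈ 0.53061.
Attributable cases ≈ PN × (exposed cases) = 0.53061 × 1791 ≈ 950.33.

about 950 cases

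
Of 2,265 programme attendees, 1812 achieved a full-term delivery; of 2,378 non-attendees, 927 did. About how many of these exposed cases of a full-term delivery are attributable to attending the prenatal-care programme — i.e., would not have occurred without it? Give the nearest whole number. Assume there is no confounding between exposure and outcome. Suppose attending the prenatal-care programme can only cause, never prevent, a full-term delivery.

about 929 cases

p₁ = P(outcome | exposed) = 1812/2265 = 0.8
p₀ = P(outcome | unexposed) = 927/2378 = 0.38982
PN = (p₁ − p₀)/p₁ = (0.8 − 0.38982) / 0.8 ≈ 0.51272.
Attributable cases ≈ PN × (exposed cases) = 0.51272 × 1812 ≈ 929.05.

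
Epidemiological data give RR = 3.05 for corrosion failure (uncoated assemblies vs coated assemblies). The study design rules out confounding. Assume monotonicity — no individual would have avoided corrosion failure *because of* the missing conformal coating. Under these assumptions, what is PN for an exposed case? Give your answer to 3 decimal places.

Under exogeneity and monotonicity, PN = (RR − 1) / RR = 1 − 1/RR.
PN = (3.05 − 1) / 3.05 = 2.05 / 3.05 ≈ 0.6721

PN ≈ 0.672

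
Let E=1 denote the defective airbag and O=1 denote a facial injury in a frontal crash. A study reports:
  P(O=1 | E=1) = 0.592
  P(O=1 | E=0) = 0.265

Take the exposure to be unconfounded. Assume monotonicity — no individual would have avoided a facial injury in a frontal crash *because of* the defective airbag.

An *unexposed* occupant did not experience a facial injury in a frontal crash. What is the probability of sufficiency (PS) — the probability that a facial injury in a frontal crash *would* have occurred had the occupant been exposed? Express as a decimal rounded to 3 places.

PS ≈ 0.445

Let p₁ = 0.592, p₀ = 0.265.
Under exogeneity and monotonicity, PS = (p₁ − p₀) / (1 − p₀).
PS = (0.592 − 0.265) / (1 − 0.265) = 0.327 / 0.735 ≈ 0.4449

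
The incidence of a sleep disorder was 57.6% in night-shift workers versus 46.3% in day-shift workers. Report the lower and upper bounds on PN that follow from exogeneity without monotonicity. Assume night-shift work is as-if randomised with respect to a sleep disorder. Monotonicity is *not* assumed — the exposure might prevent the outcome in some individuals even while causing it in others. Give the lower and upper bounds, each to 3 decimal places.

p₁ = 0.576, p₀ = 0.463.
Under exogeneity alone the bounds on PN are max{0,(p₁−p₀)/p₁} ≤ PN ≤ min{1,(1−p₀)/p₁}.
  lower = (p₁ − p₀)/p₁ = 0.113 / 0.576 ≈ 0.1962
  upper = min{1, (1 − p₀)/p₁} = 0.537 / 0.576 ≈ 0.9323

0.196 ≤ PN ≤ 0.932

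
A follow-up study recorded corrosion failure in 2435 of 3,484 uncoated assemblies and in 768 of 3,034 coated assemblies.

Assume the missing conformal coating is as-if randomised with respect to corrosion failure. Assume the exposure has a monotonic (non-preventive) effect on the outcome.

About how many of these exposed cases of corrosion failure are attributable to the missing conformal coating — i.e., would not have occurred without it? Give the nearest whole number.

p₁ = P(outcome | exposed) = 2435/3484 = 0.69891
p₀ = P(outcome | unexposed) = 768/3034 = 0.25313
PN = (p₁ − p₀)/p₁ = (0.69891 − 0.25313) / 0.69891 ≈ 0.63782.
Attributable cases ≈ PN × (exposed cases) = 0.63782 × 2435 ≈ 1553.09.

about 1553 cases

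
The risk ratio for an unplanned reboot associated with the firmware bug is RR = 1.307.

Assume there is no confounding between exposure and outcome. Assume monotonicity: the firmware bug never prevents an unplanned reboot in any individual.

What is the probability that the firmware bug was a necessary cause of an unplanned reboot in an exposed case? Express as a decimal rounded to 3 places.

Under exogeneity and monotonicity, PN = (RR − 1) / RR = 1 − 1/RR.
PN = (1.307 − 1) / 1.307 = 0.307 / 1.307 ≈ 0.2349

PN ≈ 0.235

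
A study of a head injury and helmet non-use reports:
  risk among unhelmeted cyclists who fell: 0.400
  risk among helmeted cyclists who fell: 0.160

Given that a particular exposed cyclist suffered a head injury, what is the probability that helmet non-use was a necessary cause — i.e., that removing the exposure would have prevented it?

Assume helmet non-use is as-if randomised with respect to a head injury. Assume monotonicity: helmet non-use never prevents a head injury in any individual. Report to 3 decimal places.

PN ≈ 0.600

Let p₁ = 0.4, p₀ = 0.16.
Under exogeneity and monotonicity, PN = (p₁ − p₀) / p₁.
PN = (0.4 − 0.16) / 0.4 = 0.24 / 0.4 ≈ 0.6000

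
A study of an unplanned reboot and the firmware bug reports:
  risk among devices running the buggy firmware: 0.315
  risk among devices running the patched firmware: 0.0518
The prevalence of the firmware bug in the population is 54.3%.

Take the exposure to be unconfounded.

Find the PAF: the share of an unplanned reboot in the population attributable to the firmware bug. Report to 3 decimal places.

PAF ≈ 0.734

Let p₁ = 0.315, p₀ = 0.0518.
Overall risk P(Y=1) = π·p₁ + (1−π)·p₀ = 0.543×0.315 + 0.457×0.0518 = 0.19472.
Under exogeneity, PAF = [P(Y=1) − p₀] / P(Y=1).
PAF = (0.19472 − 0.0518) / 0.19472 ≈ 0.7340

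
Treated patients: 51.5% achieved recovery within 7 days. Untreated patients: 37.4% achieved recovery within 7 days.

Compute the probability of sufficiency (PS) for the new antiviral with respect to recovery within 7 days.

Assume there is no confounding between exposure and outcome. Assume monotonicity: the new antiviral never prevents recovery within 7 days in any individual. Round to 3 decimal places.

PS ≈ 0.225

p₁ = 0.515, p₀ = 0.374.
Under exogeneity and monotonicity, PS = (p₁ − p₀) / (1 − p₀).
PS = (0.515 − 0.374) / (1 − 0.374) = 0.141 / 0.626 ≈ 0.2252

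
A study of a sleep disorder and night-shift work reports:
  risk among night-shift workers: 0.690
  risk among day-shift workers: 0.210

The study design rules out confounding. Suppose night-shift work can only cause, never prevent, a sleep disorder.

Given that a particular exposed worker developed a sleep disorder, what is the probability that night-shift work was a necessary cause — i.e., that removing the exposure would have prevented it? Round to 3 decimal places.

Let p₁ = 0.69, p₀ = 0.21.
Under exogeneity and monotonicity, PN = (p₁ − p₀) / p₁.
PN = (0.69 − 0.21) / 0.69 = 0.48 / 0.69 ≈ 0.6957

PN ≈ 0.696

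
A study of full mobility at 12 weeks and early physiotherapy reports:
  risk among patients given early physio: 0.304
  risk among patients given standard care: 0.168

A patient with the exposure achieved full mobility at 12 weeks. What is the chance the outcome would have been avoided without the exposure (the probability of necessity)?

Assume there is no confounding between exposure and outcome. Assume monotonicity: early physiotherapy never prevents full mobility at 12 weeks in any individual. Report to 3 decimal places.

PN ≈ 0.447

Let p₁ = 0.304, p₀ = 0.168.
Under exogeneity and monotonicity, PN = (p₁ − p₀) / p₁.
PN = (0.304 − 0.168) / 0.304 = 0.136 / 0.304 ≈ 0.4474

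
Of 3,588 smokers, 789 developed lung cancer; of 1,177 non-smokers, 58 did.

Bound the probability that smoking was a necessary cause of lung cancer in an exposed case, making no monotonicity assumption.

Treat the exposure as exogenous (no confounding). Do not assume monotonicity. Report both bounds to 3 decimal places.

0.776 ≤ PN ≤ 1.000

p₁ = P(outcome | exposed) = 789/3588 = 0.2199
p₀ = P(outcome | unexposed) = 58/1177 = 0.049278
Under exogeneity alone the bounds on PN are max{0,(p₁−p₀)/p₁} ≤ PN ≤ min{1,(1−p₀)/p₁}.
  lower = (p₁ − p₀)/p₁ = 0.17062 / 0.2199 ≈ 0.7759
  upper = min{1, (1 − p₀)/p₁} = 0.95072 / 0.2199 ≈ 4.3234 → capped at 1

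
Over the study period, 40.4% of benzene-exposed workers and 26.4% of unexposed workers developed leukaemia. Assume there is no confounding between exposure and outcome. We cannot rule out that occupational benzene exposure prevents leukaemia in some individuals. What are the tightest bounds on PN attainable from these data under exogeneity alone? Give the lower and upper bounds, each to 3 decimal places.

p₁ = 0.404, p₀ = 0.264.
Under exogeneity alone the bounds on PN are max{0,(p₁−p₀)/p₁} ≤ PN ≤ min{1,(1−p₀)/p₁}.
  lower = (p₁ − p₀)/p₁ = 0.14 / 0.404 ≈ 0.3465
  upper = min{1, (1 − p₀)/p₁} = 0.736 / 0.404 ≈ 1.8218 → capped at 1

0.347 ≤ PN ≤ 1.000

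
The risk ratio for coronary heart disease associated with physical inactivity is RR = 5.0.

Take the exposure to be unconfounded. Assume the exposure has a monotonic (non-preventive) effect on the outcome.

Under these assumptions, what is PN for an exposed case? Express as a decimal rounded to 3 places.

PN ≈ 0.800

Under exogeneity and monotonicity, PN = (RR − 1) / RR = 1 − 1/RR.
PN = (5.0 − 1) / 5.0 = 4 / 5.0 ≈ 0.8000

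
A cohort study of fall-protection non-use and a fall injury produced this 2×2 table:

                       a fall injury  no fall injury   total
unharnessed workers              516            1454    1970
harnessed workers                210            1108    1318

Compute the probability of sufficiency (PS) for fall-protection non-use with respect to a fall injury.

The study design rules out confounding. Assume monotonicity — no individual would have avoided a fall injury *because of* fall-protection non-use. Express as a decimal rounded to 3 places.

PS ≈ 0.122

p₁ = P(outcome | exposed) = 516/1970 = 0.26193
p₀ = P(outcome | unexposed) = 210/1318 = 0.15933
Under exogeneity and monotonicity, PS = (p₁ − p₀) / (1 − p₀).
PS = (0.26193 − 0.15933) / (1 − 0.15933) = 0.1026 / 0.84067 ≈ 0.1220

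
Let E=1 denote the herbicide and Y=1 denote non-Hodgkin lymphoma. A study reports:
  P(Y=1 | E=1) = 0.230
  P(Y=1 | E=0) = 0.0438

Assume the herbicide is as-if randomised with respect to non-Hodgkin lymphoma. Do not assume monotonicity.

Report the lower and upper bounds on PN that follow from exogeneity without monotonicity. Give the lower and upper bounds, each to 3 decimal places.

0.810 ≤ PN ≤ 1.000

Let p₁ = 0.23, p₀ = 0.0438.
Under exogeneity alone the bounds on PN are max{0,(p₁−p₀)/p₁} ≤ PN ≤ min{1,(1−p₀)/p₁}.
  lower = (p₁ − p₀)/p₁ = 0.1862 / 0.23 ≈ 0.8096
  upper = min{1, (1 − p₀)/p₁} = 0.9562 / 0.23 ≈ 4.1574 → capped at 1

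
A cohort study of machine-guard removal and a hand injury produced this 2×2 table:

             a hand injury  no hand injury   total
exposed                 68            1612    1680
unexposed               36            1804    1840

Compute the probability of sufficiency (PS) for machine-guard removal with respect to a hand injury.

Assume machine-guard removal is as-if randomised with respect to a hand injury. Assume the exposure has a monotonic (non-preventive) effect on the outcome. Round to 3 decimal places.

p₁ = P(outcome | exposed) = 68/1680 = 0.040476
p₀ = P(outcome | unexposed) = 36/1840 = 0.019565
Under exogeneity and monotonicity, PS = (p₁ − p₀) / (1 − p₀).
PS = (0.040476 − 0.019565) / (1 − 0.019565) = 0.020911 / 0.98043 ≈ 0.0213

PS ≈ 0.021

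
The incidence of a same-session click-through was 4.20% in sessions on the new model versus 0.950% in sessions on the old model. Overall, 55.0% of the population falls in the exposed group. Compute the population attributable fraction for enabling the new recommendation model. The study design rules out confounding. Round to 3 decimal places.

p₁ = 0.042, p₀ = 0.0095.
Overall risk P(Y=1) = π·p₁ + (1−π)·p₀ = 0.55×0.042 + 0.45×0.0095 = 0.027375.
Under exogeneity, PAF = [P(Y=1) − p₀] / P(Y=1).
PAF = (0.027375 − 0.0095) / 0.027375 ≈ 0.6530

PAF ≈ 0.653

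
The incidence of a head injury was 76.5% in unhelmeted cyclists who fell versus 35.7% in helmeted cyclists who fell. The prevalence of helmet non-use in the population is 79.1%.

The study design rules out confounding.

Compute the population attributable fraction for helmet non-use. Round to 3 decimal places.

PAF ≈ 0.475

p₁ = 0.765, p₀ = 0.357.
Overall risk P(Y=1) = π·p₁ + (1−π)·p₀ = 0.791×0.765 + 0.209×0.357 = 0.67973.
Under exogeneity, PAF = [P(Y=1) − p₀] / P(Y=1).
PAF = (0.67973 − 0.357) / 0.67973 ≈ 0.4748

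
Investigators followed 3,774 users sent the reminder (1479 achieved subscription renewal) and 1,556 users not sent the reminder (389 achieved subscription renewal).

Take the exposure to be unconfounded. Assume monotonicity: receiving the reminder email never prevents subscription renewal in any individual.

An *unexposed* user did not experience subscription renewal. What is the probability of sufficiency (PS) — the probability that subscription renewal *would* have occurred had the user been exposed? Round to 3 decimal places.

p₁ = P(outcome | exposed) = 1479/3774 = 0.39189
p₀ = P(outcome | unexposed) = 389/1556 = 0.25
Under exogeneity and monotonicity, PS = (p₁ − p₀) / (1 − p₀).
PS = (0.39189 − 0.25) / (1 − 0.25) = 0.14189 / 0.75 ≈ 0.1892

PS ≈ 0.189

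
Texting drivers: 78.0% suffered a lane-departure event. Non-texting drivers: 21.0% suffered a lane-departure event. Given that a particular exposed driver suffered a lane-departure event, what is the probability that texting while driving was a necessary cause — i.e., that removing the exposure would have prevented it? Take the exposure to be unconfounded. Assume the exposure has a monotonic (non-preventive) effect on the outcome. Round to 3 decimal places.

p₁ = 0.78, p₀ = 0.21.
Under exogeneity and monotonicity, PN = (p₁ − p₀) / p₁.
PN = (0.78 − 0.21) / 0.78 = 0.57 / 0.78 ≈ 0.7308

PN ≈ 0.731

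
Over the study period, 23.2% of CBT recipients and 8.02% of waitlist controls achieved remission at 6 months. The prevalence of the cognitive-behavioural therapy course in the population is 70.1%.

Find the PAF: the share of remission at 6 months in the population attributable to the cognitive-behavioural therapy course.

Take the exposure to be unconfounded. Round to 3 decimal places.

p₁ = 0.232, p₀ = 0.0802.
Overall risk P(Y=1) = π·p₁ + (1−π)·p₀ = 0.701×0.232 + 0.299×0.0802 = 0.18661.
Under exogeneity, PAF = [P(Y=1) − p₀] / P(Y=1).
PAF = (0.18661 − 0.0802) / 0.18661 ≈ 0.5702

PAF ≈ 0.570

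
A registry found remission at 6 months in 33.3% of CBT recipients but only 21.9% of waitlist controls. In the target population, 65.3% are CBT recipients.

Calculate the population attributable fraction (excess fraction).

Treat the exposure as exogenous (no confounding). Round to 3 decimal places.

p₁ = 0.333, p₀ = 0.219.
Overall risk P(Y=1) = π·p₁ + (1−π)·p₀ = 0.653×0.333 + 0.347×0.219 = 0.29344.
Under exogeneity, PAF = [P(Y=1) − p₀] / P(Y=1).
PAF = (0.29344 − 0.219) / 0.29344 ≈ 0.2537

PAF ≈ 0.254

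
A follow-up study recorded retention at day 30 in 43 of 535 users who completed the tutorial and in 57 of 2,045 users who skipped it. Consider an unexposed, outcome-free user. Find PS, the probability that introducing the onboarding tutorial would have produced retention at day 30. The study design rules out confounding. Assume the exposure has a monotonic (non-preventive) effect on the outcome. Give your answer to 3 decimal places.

p₁ = P(outcome | exposed) = 43/535 = 0.080374
p₀ = P(outcome | unexposed) = 57/2045 = 0.027873
Under exogeneity and monotonicity, PS = (p₁ − p₀) / (1 − p₀).
PS = (0.080374 − 0.027873) / (1 − 0.027873) = 0.052501 / 0.97213 ≈ 0.0540

PS ≈ 0.054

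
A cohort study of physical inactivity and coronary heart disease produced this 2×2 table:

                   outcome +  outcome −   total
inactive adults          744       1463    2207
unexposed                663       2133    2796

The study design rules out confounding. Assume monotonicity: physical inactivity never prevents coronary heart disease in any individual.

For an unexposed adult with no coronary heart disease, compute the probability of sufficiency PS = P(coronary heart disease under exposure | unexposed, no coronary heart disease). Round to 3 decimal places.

PS ≈ 0.131

p₁ = P(outcome | exposed) = 744/2207 = 0.33711
p₀ = P(outcome | unexposed) = 663/2796 = 0.23712
Under exogeneity and monotonicity, PS = (p₁ − p₀) / (1 − p₀).
PS = (0.33711 − 0.23712) / (1 − 0.23712) = 0.099985 / 0.76288 ≈ 0.1311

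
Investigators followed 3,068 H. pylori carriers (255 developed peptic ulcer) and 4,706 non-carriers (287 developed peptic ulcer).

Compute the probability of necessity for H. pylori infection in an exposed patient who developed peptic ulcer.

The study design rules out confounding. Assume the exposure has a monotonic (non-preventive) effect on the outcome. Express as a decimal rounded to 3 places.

p₁ = P(outcome | exposed) = 255/3068 = 0.083116
p₀ = P(outcome | unexposed) = 287/4706 = 0.060986
Under exogeneity and monotonicity, PN = (p₁ − p₀) / p₁.
PN = (0.083116 − 0.060986) / 0.083116 = 0.02213 / 0.083116 ≈ 0.2663

PN ≈ 0.266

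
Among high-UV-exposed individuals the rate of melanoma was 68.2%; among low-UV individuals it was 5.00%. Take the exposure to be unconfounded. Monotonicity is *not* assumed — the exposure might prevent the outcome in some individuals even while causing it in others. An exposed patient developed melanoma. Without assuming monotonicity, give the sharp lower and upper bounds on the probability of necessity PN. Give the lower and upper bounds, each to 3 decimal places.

0.927 ≤ PN ≤ 1.000

p₁ = 0.682, p₀ = 0.05.
Under exogeneity alone the bounds on PN are max{0,(p₁−p₀)/p₁} ≤ PN ≤ min{1,(1−p₀)/p₁}.
  lower = (p₁ − p₀)/p₁ = 0.632 / 0.682 ≈ 0.9267
  upper = min{1, (1 − p₀)/p₁} = 0.95 / 0.682 ≈ 1.3930 → capped at 1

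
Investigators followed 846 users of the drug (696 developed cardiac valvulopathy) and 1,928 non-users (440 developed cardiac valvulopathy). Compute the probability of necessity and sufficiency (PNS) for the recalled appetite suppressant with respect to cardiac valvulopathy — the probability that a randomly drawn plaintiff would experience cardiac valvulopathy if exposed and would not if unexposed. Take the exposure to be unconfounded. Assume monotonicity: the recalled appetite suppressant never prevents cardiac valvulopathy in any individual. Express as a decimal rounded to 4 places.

PNS ≈ 0.5945

p₁ = P(outcome | exposed) = 696/846 = 0.8227
p₀ = P(outcome | unexposed) = 440/1928 = 0.22822
Under exogeneity and monotonicity, PNS = p₁ − p₀.
PNS = 0.8227 − 0.22822 = 0.59448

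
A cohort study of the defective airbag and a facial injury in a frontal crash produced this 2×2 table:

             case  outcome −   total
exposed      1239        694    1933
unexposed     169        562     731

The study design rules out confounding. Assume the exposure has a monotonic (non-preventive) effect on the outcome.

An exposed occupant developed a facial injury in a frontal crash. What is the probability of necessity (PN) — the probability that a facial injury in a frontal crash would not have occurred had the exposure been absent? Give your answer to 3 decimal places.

p₁ = P(outcome | exposed) = 1239/1933 = 0.64097
p₀ = P(outcome | unexposed) = 169/731 = 0.23119
Under exogeneity and monotonicity, PN = (p₁ − p₀)/p₁.
PN = (0.64097 − 0.23119) / 0.64097 ≈ 0.6393

PN ≈ 0.639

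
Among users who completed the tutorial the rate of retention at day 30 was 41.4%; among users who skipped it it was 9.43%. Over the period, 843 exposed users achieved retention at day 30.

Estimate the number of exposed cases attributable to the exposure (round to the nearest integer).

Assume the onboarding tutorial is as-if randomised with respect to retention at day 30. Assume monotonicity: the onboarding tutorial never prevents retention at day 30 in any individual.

about 651 cases

p₁ = 0.414, p₀ = 0.0943.
PN = (p₁ − p₀)/p₁ = (0.414 − 0.0943) / 0.414 ≈ 0.77222.
Attributable cases ≈ PN × (exposed cases) = 0.77222 × 843 ≈ 650.98.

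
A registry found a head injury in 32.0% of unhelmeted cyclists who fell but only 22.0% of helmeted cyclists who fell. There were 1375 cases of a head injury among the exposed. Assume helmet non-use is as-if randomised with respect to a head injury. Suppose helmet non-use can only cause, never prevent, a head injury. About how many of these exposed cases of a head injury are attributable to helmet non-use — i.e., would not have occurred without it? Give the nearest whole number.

about 430 cases

p₁ = 0.32, p₀ = 0.22.
PN = (p₁ − p₀)/p₁ = (0.32 − 0.22) / 0.32 ≈ 0.31250.
Attributable cases ≈ PN × (exposed cases) = 0.31250 × 1375 ≈ 429.69.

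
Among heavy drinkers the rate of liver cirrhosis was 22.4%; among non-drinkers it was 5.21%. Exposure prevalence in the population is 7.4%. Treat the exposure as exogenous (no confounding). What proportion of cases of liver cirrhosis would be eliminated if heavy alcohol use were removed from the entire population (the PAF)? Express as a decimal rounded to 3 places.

PAF ≈ 0.196

p₁ = 0.224, p₀ = 0.0521.
Overall risk P(Y=1) = π·p₁ + (1−π)·p₀ = 0.074×0.224 + 0.926×0.0521 = 0.064821.
Under exogeneity, PAF = [P(Y=1) − p₀] / P(Y=1).
PAF = (0.064821 − 0.0521) / 0.064821 ≈ 0.1962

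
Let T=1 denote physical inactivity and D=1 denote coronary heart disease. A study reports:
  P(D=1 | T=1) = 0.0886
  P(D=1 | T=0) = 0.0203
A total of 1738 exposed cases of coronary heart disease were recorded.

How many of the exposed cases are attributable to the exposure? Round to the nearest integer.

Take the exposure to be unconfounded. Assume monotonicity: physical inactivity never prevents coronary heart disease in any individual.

Let p₁ = 0.0886, p₀ = 0.0203.
PN = (p₁ − p₀)/p₁ = (0.0886 − 0.0203) / 0.0886 ≈ 0.77088.
Attributable cases ≈ PN × (exposed cases) = 0.77088 × 1738 ≈ 1339.79.

about 1340 cases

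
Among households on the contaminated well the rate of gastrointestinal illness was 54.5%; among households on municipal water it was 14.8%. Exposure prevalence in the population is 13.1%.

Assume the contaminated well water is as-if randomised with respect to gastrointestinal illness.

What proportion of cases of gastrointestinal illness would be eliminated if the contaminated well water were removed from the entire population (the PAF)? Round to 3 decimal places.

PAF ≈ 0.260

p₁ = 0.545, p₀ = 0.148.
Overall risk P(Y=1) = π·p₁ + (1−π)·p₀ = 0.131×0.545 + 0.869×0.148 = 0.20001.
Under exogeneity, PAF = [P(Y=1) − p₀] / P(Y=1).
PAF = (0.20001 − 0.148) / 0.20001 ≈ 0.2600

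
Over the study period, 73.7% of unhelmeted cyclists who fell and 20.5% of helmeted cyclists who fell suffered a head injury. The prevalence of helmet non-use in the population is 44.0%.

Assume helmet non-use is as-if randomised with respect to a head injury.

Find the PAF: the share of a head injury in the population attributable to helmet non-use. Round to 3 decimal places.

p₁ = 0.737, p₀ = 0.205.
Overall risk P(Y=1) = π·p₁ + (1−π)·p₀ = 0.44×0.737 + 0.56×0.205 = 0.43908.
Under exogeneity, PAF = [P(Y=1) − p₀] / P(Y=1).
PAF = (0.43908 − 0.205) / 0.43908 ≈ 0.5331

PAF ≈ 0.533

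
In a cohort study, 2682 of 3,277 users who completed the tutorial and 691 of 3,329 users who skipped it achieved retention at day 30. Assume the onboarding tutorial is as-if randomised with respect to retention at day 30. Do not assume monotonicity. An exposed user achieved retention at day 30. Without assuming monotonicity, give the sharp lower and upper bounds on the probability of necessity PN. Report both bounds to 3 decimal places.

0.746 ≤ PN ≤ 0.968

p₁ = P(outcome | exposed) = 2682/3277 = 0.81843
p₀ = P(outcome | unexposed) = 691/3329 = 0.20757
Under exogeneity alone the bounds on PN are max{0,(p₁−p₀)/p₁} ≤ PN ≤ min{1,(1−p₀)/p₁}.
  lower = (p₁ − p₀)/p₁ = 0.61086 / 0.81843 ≈ 0.7464
  upper = min{1, (1 − p₀)/p₁} = 0.79243 / 0.81843 ≈ 0.9682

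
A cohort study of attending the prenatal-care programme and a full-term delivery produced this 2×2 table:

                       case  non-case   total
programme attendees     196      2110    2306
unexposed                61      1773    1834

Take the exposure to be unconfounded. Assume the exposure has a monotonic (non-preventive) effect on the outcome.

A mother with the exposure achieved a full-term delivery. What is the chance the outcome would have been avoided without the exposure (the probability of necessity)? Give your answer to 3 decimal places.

PN ≈ 0.609

p₁ = P(outcome | exposed) = 196/2306 = 0.084996
p₀ = P(outcome | unexposed) = 61/1834 = 0.033261
Under exogeneity and monotonicity, PN = (p₁ − p₀) / p₁.
PN = (0.084996 − 0.033261) / 0.084996 = 0.051735 / 0.084996 ≈ 0.6087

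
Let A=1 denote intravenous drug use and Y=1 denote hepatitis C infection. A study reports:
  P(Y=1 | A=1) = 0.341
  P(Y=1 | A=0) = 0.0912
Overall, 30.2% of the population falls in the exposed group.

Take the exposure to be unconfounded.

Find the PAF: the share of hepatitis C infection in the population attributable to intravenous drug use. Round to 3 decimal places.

Let p₁ = 0.341, p₀ = 0.0912.
Overall risk P(Y=1) = π·p₁ + (1−π)·p₀ = 0.302×0.341 + 0.698×0.0912 = 0.16664.
Under exogeneity, PAF = [P(Y=1) − p₀] / P(Y=1).
PAF = (0.16664 − 0.0912) / 0.16664 ≈ 0.4527

PAF ≈ 0.453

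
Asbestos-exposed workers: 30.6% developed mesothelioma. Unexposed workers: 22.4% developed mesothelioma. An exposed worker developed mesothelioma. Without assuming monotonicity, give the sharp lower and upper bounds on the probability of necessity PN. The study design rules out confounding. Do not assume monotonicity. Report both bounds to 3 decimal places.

p₁ = 0.306, p₀ = 0.224.
Under exogeneity alone the bounds on PN are max{0,(p₁−p₀)/p₁} ≤ PN ≤ min{1,(1−p₀)/p₁}.
  lower = (p₁ − p₀)/p₁ = 0.082 / 0.306 ≈ 0.2680
  upper = min{1, (1 − p₀)/p₁} = 0.776 / 0.306 ≈ 2.5359 → capped at 1

0.268 ≤ PN ≤ 1.000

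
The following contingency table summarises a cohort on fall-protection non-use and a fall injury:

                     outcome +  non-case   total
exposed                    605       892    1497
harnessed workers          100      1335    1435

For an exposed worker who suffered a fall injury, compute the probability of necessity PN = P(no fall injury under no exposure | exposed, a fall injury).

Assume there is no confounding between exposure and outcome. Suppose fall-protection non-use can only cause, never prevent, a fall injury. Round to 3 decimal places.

PN ≈ 0.828

p₁ = P(outcome | exposed) = 605/1497 = 0.40414
p₀ = P(outcome | unexposed) = 100/1435 = 0.069686
Under exogeneity and monotonicity, PN = (p₁ − p₀)/p₁.
PN = (0.40414 − 0.069686) / 0.40414 ≈ 0.8276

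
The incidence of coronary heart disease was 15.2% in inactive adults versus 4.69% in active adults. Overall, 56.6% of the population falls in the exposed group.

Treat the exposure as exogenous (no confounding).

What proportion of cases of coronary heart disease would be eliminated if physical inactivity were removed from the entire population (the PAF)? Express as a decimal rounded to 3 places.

p₁ = 0.152, p₀ = 0.0469.
Overall risk P(Y=1) = π·p₁ + (1−π)·p₀ = 0.566×0.152 + 0.434×0.0469 = 0.10639.
Under exogeneity, PAF = [P(Y=1) − p₀] / P(Y=1).
PAF = (0.10639 − 0.0469) / 0.10639 ≈ 0.5592

PAF ≈ 0.559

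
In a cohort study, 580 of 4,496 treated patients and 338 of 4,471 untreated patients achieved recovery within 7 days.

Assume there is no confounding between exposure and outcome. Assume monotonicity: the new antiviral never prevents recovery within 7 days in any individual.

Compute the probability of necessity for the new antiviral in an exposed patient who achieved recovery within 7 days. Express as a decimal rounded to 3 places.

PN ≈ 0.414

p₁ = P(outcome | exposed) = 580/4496 = 0.129
p₀ = P(outcome | unexposed) = 338/4471 = 0.075598
Under exogeneity and monotonicity, PN = (p₁ − p₀) / p₁.
PN = (0.129 − 0.075598) / 0.129 = 0.053405 / 0.129 ≈ 0.4140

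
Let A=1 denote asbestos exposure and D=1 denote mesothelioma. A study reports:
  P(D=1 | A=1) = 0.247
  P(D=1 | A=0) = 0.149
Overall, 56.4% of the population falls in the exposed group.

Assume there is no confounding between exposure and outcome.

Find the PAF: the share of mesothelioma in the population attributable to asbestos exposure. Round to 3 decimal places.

PAF ≈ 0.271

Let p₁ = 0.247, p₀ = 0.149.
Overall risk P(Y=1) = π·p₁ + (1−π)·p₀ = 0.564×0.247 + 0.436×0.149 = 0.20427.
Under exogeneity, PAF = [P(Y=1) − p₀] / P(Y=1).
PAF = (0.20427 − 0.149) / 0.20427 ≈ 0.2706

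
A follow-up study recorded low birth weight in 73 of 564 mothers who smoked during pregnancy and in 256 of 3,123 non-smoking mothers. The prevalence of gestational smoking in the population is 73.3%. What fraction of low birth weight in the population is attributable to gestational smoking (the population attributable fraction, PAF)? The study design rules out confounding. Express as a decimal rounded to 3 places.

p₁ = P(outcome | exposed) = 73/564 = 0.12943
p₀ = P(outcome | unexposed) = 256/3123 = 0.081972
Overall risk P(Y=1) = π·p₁ + (1−π)·p₀ = 0.733×0.12943 + 0.267×0.081972 = 0.11676.
Under exogeneity, PAF = [P(Y=1) − p₀] / P(Y=1).
PAF = (0.11676 − 0.081972) / 0.11676 ≈ 0.2979

PAF ≈ 0.298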